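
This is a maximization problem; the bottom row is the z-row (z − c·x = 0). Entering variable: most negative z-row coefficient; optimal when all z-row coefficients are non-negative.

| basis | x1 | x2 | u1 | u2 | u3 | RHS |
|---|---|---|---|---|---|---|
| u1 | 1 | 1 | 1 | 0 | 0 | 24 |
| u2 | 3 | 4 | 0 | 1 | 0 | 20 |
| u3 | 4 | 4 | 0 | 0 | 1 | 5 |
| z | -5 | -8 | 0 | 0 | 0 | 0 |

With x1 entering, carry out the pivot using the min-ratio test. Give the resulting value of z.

Ratio test on column x1 — row 1: 24/1 = 24; row 2: 20/3 = 20/3; row 3: 5/4 = 5/4. Minimum is 5/4 at row 3 (u3 leaves); pivot element 4.
Pivot on row 3; the z-row RHS becomes 0 − (-5)·(5/4) = 25/4.

25/4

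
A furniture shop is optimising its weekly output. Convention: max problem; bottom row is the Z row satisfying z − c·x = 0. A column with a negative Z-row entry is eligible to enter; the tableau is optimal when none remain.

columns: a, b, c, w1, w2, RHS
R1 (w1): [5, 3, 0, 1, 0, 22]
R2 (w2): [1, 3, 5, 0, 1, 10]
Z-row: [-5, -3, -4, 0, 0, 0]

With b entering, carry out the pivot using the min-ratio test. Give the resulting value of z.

10

Ratio test on column b — row 1: 22/3 = 22/3; row 2: 10/3 = 10/3. Minimum is 10/3 at row 2 (w2 leaves); pivot element 3.
Pivot on row 2; the Z-row RHS becomes 0 − (-3)·(10/3) = 10.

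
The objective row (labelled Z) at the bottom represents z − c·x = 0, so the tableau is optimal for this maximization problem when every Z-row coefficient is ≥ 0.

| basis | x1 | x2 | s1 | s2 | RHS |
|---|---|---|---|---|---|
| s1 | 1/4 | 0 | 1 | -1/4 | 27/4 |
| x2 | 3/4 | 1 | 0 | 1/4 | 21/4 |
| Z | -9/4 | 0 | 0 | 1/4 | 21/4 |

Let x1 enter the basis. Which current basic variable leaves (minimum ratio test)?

Column x1 entries and ratios — s1: (27/4)/(1/4) = 27; x2: (21/4)/(3/4) = 7.
Smallest ratio is 7 in the row of x2, so x2 leaves.

x2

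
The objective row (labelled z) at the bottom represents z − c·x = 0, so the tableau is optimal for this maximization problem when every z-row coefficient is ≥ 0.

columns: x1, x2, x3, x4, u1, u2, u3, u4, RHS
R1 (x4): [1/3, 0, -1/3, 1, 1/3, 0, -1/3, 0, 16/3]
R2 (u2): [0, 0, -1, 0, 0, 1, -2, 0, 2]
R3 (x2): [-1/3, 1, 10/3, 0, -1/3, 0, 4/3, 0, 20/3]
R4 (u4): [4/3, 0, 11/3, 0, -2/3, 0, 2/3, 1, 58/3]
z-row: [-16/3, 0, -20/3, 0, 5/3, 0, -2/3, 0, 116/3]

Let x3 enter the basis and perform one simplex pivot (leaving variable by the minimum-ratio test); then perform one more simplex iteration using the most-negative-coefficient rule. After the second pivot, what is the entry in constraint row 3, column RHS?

Ratio test on column x3 — row 1: entry -1/3 ≤ 0; row 2: entry -1 ≤ 0; row 3: (20/3)/(10/3) = 2; row 4: (58/3)/(11/3) = 58/11. Minimum is 2 at row 3 (x2 leaves); pivot element 10/3.
Divide row 3 by 10/3; eliminate column x3 from the other rows.
Second iteration: most negative z-row entry is -6 in column x1, so x1 enters.
Ratio test on column x1 — row 1: 6/(3/10) = 20; row 2: entry -1/10 ≤ 0; row 3: entry -1/10 ≤ 0; row 4: 12/(17/10) = 120/17. Minimum is 120/17 at row 4 (u4 leaves); pivot element 17/10.
Divide row 4 by 17/10; eliminate column x1 from the other rows.
After both pivots, the entry at constraint row 3, column RHS is 46/17.

46/17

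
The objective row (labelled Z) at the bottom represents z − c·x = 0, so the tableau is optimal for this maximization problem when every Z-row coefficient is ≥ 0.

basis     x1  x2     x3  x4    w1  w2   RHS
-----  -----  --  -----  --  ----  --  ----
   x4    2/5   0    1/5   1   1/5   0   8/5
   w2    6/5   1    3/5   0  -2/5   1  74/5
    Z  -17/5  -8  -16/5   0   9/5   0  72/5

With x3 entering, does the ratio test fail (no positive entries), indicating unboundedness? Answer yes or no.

Column x3 has positive entries in row(s) 1, 2, so the ratio test bounds it — not unbounded.

no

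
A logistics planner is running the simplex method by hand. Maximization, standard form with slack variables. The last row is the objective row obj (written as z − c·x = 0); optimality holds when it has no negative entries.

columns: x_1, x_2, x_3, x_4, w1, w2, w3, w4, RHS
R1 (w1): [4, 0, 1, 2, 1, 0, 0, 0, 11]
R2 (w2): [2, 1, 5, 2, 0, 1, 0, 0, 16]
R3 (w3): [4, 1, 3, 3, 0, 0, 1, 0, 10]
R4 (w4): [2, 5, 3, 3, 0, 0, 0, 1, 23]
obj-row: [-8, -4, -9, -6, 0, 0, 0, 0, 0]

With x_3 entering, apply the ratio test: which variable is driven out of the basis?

Column x_3 entries and ratios — w1: 11/1 = 11; w2: 16/5 = 16/5; w3: 10/3 = 10/3; w4: 23/3 = 23/3.
Smallest ratio is 16/5 in the row of w2, so w2 leaves.

w2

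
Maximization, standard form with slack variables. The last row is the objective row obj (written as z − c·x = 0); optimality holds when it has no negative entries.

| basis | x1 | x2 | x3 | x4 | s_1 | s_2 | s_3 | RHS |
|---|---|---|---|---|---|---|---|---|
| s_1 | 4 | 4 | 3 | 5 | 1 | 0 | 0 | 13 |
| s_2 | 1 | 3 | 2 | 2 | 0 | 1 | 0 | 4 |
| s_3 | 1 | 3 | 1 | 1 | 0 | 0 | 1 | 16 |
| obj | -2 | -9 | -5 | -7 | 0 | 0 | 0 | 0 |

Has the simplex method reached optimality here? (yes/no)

no

The obj-row has a negative entry -9 in column x2, so it is not optimal.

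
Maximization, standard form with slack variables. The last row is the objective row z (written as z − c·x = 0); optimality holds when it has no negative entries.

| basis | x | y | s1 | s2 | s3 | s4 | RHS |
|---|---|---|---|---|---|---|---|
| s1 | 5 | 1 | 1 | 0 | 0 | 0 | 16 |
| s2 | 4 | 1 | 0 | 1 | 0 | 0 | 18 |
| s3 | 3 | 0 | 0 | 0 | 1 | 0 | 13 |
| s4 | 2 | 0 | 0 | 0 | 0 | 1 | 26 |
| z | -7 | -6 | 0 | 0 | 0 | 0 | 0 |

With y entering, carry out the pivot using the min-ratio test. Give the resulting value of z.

96

Ratio test on column y — row 1: 16/1 = 16; row 2: 18/1 = 18; row 3: entry 0 ≤ 0; row 4: entry 0 ≤ 0. Minimum is 16 at row 1 (s1 leaves); pivot element 1.
Pivot on row 1; the z-row RHS becomes 0 − (-6)·16 = 96.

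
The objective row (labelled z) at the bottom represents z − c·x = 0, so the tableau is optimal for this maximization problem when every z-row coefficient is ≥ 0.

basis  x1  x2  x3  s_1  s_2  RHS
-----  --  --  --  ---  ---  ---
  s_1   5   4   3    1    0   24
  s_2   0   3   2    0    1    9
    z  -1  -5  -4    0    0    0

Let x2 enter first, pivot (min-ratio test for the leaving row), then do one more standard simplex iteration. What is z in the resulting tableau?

87/5

Ratio test on column x2 — row 1: 24/4 = 6; row 2: 9/3 = 3. Minimum is 3 at row 2 (s_2 leaves); pivot element 3.
Pivot on row 2; the z-row RHS becomes 0 − (-5)·3 = 15.
Next entering variable (most negative z-row entry -1): x1.
Ratio test on column x1 — row 1: 12/5 = 12/5; row 2: entry 0 ≤ 0. Minimum is 12/5 at row 1 (s_1 leaves); pivot element 5.
After the second pivot the z-row RHS is 15 − (-1)·(12/5) = 87/5.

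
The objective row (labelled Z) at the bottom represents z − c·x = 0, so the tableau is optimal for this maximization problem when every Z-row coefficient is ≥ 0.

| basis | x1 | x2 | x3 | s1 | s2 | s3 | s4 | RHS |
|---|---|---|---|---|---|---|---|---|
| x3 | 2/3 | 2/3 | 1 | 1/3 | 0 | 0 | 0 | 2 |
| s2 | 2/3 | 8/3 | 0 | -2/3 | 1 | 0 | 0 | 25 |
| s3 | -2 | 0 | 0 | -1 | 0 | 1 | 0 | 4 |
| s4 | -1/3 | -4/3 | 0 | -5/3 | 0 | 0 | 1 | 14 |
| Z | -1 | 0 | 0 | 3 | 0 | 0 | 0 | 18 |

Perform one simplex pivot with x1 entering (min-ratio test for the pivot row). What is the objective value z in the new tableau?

Ratio test on column x1 — row 1: 2/(2/3) = 3; row 2: 25/(2/3) = 75/2; row 3: entry -2 ≤ 0; row 4: entry -1/3 ≤ 0. Minimum is 3 at row 1 (x3 leaves); pivot element 2/3.
Pivot on row 1; the Z-row RHS becomes 18 − (-1)·3 = 21.

21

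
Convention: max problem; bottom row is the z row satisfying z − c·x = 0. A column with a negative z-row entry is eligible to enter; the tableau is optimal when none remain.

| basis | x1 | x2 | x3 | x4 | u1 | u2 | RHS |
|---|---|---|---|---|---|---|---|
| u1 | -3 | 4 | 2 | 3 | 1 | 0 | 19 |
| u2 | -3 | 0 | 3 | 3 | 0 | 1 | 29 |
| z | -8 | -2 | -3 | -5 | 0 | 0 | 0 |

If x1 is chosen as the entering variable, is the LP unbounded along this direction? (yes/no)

yes

Every constraint-row entry in column x1 is ≤ 0, so increasing x1 is unbounded.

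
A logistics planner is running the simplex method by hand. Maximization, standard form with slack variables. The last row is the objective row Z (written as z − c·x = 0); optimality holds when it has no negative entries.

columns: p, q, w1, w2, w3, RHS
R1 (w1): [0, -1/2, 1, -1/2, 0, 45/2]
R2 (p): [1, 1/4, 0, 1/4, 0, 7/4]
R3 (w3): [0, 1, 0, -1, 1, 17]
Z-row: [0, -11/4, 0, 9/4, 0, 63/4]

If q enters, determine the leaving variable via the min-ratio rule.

p

Column q entries and ratios — w1: -1/2 ≤ 0, skip; p: (7/4)/(1/4) = 7; w3: 17/1 = 17.
Smallest ratio is 7 in the row of p, so p leaves.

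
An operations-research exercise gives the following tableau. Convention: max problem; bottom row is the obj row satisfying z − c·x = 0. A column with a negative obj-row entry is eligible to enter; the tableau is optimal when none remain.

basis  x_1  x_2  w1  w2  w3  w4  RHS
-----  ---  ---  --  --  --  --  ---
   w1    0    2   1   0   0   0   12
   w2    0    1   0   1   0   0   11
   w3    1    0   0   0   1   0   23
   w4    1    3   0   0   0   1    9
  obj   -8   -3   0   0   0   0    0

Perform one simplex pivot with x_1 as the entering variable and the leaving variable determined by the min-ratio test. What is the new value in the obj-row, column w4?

8

Ratio test on column x_1 — row 1: entry 0 ≤ 0; row 2: entry 0 ≤ 0; row 3: 23/1 = 23; row 4: 9/1 = 9. Minimum is 9 at row 4 (w4 leaves); pivot element 1.
Divide row 4 by 1; eliminate column x_1 from the other rows.
obj-row update in column w4: 0 − (-8)·1 = 8.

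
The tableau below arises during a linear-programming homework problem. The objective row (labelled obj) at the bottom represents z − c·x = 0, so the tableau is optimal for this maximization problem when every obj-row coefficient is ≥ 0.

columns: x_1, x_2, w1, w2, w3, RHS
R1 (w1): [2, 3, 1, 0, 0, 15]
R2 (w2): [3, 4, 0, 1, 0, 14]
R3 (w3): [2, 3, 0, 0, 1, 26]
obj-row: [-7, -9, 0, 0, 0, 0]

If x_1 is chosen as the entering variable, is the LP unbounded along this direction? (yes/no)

no

Column x_1 has positive entries in row(s) 1, 2, 3, so the ratio test bounds it — not unbounded.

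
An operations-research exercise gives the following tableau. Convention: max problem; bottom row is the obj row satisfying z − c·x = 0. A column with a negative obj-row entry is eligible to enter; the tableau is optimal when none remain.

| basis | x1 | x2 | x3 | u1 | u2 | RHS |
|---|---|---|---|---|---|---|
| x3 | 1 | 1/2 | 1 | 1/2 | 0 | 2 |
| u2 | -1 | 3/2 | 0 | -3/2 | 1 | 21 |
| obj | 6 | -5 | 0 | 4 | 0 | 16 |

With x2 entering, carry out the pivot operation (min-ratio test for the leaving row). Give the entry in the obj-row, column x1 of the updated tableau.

Ratio test on column x2 — row 1: 2/(1/2) = 4; row 2: 21/(3/2) = 14. Minimum is 4 at row 1 (x3 leaves); pivot element 1/2.
Divide row 1 by 1/2; eliminate column x2 from the other rows.
obj-row update in column x1: 6 − (-5)·2 = 16.

16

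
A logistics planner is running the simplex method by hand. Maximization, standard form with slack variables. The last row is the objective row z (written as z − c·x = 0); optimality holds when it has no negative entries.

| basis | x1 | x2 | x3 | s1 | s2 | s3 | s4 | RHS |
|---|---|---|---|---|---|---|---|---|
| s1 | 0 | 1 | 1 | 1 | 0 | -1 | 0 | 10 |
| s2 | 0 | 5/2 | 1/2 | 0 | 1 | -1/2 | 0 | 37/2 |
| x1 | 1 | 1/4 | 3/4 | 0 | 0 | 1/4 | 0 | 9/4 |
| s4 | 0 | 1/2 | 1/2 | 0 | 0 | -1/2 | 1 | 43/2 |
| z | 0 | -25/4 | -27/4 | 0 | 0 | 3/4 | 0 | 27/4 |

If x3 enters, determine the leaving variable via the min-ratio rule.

Column x3 entries and ratios — s1: 10/1 = 10; s2: (37/2)/(1/2) = 37; x1: (9/4)/(3/4) = 3; s4: (43/2)/(1/2) = 43.
Smallest ratio is 3 in the row of x1, so x1 leaves.

x1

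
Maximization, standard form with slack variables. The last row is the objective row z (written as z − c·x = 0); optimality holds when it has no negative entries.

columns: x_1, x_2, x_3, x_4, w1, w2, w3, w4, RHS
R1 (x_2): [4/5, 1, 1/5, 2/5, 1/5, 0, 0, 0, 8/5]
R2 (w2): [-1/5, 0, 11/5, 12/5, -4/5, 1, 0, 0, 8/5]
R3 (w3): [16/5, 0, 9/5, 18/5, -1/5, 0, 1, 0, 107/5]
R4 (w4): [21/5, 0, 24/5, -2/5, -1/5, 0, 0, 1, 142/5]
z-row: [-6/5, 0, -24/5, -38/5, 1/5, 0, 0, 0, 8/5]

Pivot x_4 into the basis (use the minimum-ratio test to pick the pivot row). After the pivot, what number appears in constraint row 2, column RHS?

2/3

Ratio test on column x_4 — row 1: (8/5)/(2/5) = 4; row 2: (8/5)/(12/5) = 2/3; row 3: (107/5)/(18/5) = 107/18; row 4: entry -2/5 ≤ 0. Minimum is 2/3 at row 2 (w2 leaves); pivot element 12/5.
Divide row 2 by 12/5; eliminate column x_4 from the other rows.
In the new row 2, the RHS entry is the old entry divided by the pivot: (8/5)/(12/5) = 2/3.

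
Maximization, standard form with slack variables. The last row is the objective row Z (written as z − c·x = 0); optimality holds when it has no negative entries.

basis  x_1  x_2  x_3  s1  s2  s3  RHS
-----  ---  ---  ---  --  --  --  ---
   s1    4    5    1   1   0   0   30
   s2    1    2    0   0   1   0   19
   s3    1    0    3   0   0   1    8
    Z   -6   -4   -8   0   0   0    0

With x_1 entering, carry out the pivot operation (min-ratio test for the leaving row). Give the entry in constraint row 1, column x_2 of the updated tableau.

Ratio test on column x_1 — row 1: 30/4 = 15/2; row 2: 19/1 = 19; row 3: 8/1 = 8. Minimum is 15/2 at row 1 (s1 leaves); pivot element 4.
Divide row 1 by 4; eliminate column x_1 from the other rows.
In the new row 1, the x_2 entry is the old entry divided by the pivot: 5/4 = 5/4.

5/4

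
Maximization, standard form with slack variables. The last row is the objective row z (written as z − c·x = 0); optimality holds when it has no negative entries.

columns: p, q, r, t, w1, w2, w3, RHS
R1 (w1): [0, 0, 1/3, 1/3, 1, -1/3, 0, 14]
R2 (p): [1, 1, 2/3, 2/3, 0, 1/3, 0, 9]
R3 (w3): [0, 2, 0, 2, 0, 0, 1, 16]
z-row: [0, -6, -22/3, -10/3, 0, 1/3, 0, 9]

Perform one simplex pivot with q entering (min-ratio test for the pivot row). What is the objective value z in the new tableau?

Ratio test on column q — row 1: entry 0 ≤ 0; row 2: 9/1 = 9; row 3: 16/2 = 8. Minimum is 8 at row 3 (w3 leaves); pivot element 2.
Pivot on row 3; the z-row RHS becomes 9 − (-6)·8 = 57.

57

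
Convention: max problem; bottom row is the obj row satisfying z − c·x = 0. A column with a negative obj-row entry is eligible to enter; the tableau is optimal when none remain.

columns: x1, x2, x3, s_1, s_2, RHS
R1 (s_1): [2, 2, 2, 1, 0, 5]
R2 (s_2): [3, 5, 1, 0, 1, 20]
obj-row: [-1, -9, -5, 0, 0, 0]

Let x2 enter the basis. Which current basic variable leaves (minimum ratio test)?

s_1

Column x2 entries and ratios — s_1: 5/2 = 5/2; s_2: 20/5 = 4.
Smallest ratio is 5/2 in the row of s_1, so s_1 leaves.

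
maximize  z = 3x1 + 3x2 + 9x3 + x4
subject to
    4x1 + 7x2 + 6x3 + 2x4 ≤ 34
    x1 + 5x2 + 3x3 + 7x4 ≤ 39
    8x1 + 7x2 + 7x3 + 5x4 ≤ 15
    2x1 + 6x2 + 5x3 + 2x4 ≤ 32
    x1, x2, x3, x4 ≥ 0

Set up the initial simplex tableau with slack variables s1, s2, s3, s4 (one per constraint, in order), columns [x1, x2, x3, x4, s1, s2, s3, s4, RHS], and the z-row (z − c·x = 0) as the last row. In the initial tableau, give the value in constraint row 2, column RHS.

39

The RHS of constraint 2 is b_2 = 39.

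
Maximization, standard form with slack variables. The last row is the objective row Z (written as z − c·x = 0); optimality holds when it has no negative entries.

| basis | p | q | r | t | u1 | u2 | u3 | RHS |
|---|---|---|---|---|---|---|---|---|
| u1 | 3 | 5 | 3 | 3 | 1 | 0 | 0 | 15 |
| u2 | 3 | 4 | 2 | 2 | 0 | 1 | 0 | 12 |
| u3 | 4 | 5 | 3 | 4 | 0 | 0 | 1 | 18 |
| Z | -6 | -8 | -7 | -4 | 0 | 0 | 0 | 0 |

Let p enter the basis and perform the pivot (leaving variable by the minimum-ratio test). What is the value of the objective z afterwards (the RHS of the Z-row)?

Ratio test on column p — row 1: 15/3 = 5; row 2: 12/3 = 4; row 3: 18/4 = 9/2. Minimum is 4 at row 2 (u2 leaves); pivot element 3.
Pivot on row 2; the Z-row RHS becomes 0 − (-6)·4 = 24.

24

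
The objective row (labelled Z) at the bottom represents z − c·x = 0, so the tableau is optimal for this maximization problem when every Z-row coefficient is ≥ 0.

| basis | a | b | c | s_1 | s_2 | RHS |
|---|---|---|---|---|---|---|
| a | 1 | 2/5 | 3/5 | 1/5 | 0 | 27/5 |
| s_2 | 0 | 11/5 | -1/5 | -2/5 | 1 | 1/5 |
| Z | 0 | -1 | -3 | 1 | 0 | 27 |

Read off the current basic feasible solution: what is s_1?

0

s_1 is not in the basis, so in the current basic feasible solution s_1 = 0.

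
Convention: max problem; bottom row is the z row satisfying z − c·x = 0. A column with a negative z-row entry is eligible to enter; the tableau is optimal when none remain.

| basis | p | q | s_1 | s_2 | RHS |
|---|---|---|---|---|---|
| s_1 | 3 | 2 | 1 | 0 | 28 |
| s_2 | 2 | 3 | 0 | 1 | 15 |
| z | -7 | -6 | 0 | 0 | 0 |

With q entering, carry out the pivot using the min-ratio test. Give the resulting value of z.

30

Ratio test on column q — row 1: 28/2 = 14; row 2: 15/3 = 5. Minimum is 5 at row 2 (s_2 leaves); pivot element 3.
Pivot on row 2; the z-row RHS becomes 0 − (-6)·5 = 30.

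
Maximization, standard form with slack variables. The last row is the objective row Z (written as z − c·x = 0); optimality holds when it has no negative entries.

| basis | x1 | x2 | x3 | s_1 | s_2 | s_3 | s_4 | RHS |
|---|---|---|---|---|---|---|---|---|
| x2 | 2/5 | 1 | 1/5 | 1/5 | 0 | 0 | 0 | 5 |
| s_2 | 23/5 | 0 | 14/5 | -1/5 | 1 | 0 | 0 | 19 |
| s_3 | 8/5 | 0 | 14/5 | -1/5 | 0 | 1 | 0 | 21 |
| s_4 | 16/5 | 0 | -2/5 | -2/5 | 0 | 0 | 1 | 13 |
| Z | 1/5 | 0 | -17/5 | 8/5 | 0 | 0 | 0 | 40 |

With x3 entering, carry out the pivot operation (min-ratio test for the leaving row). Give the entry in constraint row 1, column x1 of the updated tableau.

1/14

Ratio test on column x3 — row 1: 5/(1/5) = 25; row 2: 19/(14/5) = 95/14; row 3: 21/(14/5) = 15/2; row 4: entry -2/5 ≤ 0. Minimum is 95/14 at row 2 (s_2 leaves); pivot element 14/5.
Divide row 2 by 14/5; eliminate column x3 from the other rows.
Row 1 update in column x1: 2/5 − (1/5)·(23/14) = 1/14.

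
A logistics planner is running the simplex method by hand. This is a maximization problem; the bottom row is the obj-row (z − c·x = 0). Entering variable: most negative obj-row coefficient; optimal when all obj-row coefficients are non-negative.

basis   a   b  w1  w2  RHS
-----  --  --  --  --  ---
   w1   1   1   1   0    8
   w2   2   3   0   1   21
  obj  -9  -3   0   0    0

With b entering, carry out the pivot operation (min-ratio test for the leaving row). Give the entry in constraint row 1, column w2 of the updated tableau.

-1/3

Ratio test on column b — row 1: 8/1 = 8; row 2: 21/3 = 7. Minimum is 7 at row 2 (w2 leaves); pivot element 3.
Divide row 2 by 3; eliminate column b from the other rows.
Row 1 update in column w2: 0 − 1·(1/3) = -1/3.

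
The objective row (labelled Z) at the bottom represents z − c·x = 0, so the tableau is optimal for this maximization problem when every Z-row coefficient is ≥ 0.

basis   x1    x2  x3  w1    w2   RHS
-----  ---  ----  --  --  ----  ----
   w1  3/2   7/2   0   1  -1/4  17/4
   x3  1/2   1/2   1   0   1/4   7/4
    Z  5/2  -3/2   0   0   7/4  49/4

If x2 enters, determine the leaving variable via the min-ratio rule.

w1

Column x2 entries and ratios — w1: (17/4)/(7/2) = 17/14; x3: (7/4)/(1/2) = 7/2.
Smallest ratio is 17/14 in the row of w1, so w1 leaves.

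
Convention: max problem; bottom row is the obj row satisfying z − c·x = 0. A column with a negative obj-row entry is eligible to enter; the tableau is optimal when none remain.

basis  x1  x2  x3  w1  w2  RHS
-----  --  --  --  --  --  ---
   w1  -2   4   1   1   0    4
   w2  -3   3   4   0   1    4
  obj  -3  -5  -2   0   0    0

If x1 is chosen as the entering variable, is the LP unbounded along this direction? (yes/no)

yes

Every constraint-row entry in column x1 is ≤ 0, so increasing x1 is unbounded.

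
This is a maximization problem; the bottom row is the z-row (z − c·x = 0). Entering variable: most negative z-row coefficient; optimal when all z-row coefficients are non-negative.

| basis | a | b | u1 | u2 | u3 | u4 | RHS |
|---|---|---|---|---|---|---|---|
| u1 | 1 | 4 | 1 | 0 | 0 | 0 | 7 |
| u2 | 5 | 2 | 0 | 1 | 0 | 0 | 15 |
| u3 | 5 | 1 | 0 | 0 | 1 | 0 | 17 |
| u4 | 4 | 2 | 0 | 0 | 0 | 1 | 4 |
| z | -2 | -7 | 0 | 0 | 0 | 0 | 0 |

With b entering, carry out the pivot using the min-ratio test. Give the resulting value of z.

Ratio test on column b — row 1: 7/4 = 7/4; row 2: 15/2 = 15/2; row 3: 17/1 = 17; row 4: 4/2 = 2. Minimum is 7/4 at row 1 (u1 leaves); pivot element 4.
Pivot on row 1; the z-row RHS becomes 0 − (-7)·(7/4) = 49/4.

49/4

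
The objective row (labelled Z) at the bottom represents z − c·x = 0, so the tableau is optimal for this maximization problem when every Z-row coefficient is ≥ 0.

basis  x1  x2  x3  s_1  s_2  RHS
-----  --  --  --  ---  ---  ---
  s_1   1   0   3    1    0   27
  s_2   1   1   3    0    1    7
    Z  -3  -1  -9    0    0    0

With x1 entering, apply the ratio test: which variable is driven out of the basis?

s_2

Column x1 entries and ratios — s_1: 27/1 = 27; s_2: 7/1 = 7.
Smallest ratio is 7 in the row of s_2, so s_2 leaves.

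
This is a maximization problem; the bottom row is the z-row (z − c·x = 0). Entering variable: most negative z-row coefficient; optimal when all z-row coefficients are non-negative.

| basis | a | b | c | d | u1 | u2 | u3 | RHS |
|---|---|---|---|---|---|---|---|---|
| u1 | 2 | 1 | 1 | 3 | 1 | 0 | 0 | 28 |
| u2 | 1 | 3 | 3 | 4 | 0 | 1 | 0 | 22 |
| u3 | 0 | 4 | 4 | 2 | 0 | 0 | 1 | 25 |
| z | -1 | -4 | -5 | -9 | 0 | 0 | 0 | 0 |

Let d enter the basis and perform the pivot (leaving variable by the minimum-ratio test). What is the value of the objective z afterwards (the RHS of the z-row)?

Ratio test on column d — row 1: 28/3 = 28/3; row 2: 22/4 = 11/2; row 3: 25/2 = 25/2. Minimum is 11/2 at row 2 (u2 leaves); pivot element 4.
Pivot on row 2; the z-row RHS becomes 0 − (-9)·(11/2) = 99/2.

99/2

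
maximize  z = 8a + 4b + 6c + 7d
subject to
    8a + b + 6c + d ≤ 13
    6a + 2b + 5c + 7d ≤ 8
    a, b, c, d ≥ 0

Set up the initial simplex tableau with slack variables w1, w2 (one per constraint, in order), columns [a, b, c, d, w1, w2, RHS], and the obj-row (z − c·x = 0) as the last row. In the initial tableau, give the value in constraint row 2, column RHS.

The RHS of constraint 2 is b_2 = 8.

8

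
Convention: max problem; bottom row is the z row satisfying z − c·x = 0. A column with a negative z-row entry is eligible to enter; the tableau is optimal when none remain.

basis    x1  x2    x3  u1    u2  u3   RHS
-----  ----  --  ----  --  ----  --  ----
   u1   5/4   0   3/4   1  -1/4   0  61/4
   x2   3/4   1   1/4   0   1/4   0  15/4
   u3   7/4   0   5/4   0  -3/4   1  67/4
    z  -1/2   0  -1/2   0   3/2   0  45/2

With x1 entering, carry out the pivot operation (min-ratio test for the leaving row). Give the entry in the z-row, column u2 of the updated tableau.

Ratio test on column x1 — row 1: (61/4)/(5/4) = 61/5; row 2: (15/4)/(3/4) = 5; row 3: (67/4)/(7/4) = 67/7. Minimum is 5 at row 2 (x2 leaves); pivot element 3/4.
Divide row 2 by 3/4; eliminate column x1 from the other rows.
z-row update in column u2: 3/2 − (-1/2)·(1/3) = 5/3.

5/3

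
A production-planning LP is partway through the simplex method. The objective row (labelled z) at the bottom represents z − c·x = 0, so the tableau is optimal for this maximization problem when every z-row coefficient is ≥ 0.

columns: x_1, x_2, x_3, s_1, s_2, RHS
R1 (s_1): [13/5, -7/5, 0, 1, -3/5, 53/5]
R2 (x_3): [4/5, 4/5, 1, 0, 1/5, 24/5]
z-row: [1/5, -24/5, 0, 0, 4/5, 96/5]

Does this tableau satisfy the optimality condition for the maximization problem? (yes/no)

no

The z-row has a negative entry -24/5 in column x_2, so it is not optimal.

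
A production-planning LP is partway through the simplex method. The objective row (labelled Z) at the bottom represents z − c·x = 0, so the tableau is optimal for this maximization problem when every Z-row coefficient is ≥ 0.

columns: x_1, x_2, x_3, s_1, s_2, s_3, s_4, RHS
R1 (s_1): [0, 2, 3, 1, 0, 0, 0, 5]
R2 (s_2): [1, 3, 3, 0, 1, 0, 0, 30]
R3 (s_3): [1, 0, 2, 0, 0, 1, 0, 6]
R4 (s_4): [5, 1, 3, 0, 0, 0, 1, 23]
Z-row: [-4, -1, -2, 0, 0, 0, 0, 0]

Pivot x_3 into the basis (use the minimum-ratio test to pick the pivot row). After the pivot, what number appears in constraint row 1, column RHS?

5/3

Ratio test on column x_3 — row 1: 5/3 = 5/3; row 2: 30/3 = 10; row 3: 6/2 = 3; row 4: 23/3 = 23/3. Minimum is 5/3 at row 1 (s_1 leaves); pivot element 3.
Divide row 1 by 3; eliminate column x_3 from the other rows.
In the new row 1, the RHS entry is the old entry divided by the pivot: 5/3 = 5/3.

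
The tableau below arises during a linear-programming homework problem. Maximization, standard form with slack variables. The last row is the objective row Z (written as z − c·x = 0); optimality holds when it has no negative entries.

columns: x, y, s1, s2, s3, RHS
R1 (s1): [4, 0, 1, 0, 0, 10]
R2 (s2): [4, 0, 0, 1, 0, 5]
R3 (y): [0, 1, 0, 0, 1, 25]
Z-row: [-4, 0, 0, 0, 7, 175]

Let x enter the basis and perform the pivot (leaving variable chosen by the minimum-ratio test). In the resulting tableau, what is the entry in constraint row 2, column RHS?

Ratio test on column x — row 1: 10/4 = 5/2; row 2: 5/4 = 5/4; row 3: entry 0 ≤ 0. Minimum is 5/4 at row 2 (s2 leaves); pivot element 4.
Divide row 2 by 4; eliminate column x from the other rows.
In the new row 2, the RHS entry is the old entry divided by the pivot: 5/4 = 5/4.

5/4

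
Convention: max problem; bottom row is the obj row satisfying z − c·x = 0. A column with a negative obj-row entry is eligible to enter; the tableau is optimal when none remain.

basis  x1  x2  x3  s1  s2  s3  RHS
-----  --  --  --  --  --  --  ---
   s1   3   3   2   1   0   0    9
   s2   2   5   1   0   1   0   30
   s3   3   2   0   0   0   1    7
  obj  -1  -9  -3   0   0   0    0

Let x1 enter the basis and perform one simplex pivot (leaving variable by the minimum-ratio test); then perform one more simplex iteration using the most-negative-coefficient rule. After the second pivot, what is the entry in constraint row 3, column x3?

Ratio test on column x1 — row 1: 9/3 = 3; row 2: 30/2 = 15; row 3: 7/3 = 7/3. Minimum is 7/3 at row 3 (s3 leaves); pivot element 3.
Divide row 3 by 3; eliminate column x1 from the other rows.
Second iteration: most negative obj-row entry is -25/3 in column x2, so x2 enters.
Ratio test on column x2 — row 1: 2/1 = 2; row 2: (76/3)/(11/3) = 76/11; row 3: (7/3)/(2/3) = 7/2. Minimum is 2 at row 1 (s1 leaves); pivot element 1.
Divide row 1 by 1; eliminate column x2 from the other rows.
After both pivots, the entry at constraint row 3, column x3 is -4/3.

-4/3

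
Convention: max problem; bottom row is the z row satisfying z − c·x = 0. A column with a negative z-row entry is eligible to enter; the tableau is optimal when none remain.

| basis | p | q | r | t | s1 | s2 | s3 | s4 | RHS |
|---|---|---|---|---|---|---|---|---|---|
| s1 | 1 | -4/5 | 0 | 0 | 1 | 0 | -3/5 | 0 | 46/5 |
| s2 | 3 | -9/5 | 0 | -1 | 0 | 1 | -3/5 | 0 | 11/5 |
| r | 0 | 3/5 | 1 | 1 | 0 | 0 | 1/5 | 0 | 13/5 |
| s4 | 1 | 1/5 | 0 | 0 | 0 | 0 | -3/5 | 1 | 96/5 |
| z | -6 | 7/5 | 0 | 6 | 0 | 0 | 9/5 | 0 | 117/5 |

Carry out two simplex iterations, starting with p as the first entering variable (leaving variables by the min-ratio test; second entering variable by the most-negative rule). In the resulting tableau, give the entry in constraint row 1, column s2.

Ratio test on column p — row 1: (46/5)/1 = 46/5; row 2: (11/5)/3 = 11/15; row 3: entry 0 ≤ 0; row 4: (96/5)/1 = 96/5. Minimum is 11/15 at row 2 (s2 leaves); pivot element 3.
Divide row 2 by 3; eliminate column p from the other rows.
Second iteration: most negative z-row entry is -11/5 in column q, so q enters.
Ratio test on column q — row 1: entry -1/5 ≤ 0; row 2: entry -3/5 ≤ 0; row 3: (13/5)/(3/5) = 13/3; row 4: (277/15)/(4/5) = 277/12. Minimum is 13/3 at row 3 (r leaves); pivot element 3/5.
Divide row 3 by 3/5; eliminate column q from the other rows.
After both pivots, the entry at constraint row 1, column s2 is -1/3.

-1/3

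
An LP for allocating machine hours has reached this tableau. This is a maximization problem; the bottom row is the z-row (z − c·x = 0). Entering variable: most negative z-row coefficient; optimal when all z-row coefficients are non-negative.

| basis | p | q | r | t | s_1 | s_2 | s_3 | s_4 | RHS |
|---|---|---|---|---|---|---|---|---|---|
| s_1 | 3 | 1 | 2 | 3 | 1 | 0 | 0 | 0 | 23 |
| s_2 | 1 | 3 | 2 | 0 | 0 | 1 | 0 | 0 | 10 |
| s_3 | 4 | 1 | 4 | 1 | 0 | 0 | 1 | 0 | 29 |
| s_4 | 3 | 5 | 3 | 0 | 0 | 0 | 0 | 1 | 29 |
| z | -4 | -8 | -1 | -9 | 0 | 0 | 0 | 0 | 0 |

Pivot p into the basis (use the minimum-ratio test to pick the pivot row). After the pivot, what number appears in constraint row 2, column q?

11/4

Ratio test on column p — row 1: 23/3 = 23/3; row 2: 10/1 = 10; row 3: 29/4 = 29/4; row 4: 29/3 = 29/3. Minimum is 29/4 at row 3 (s_3 leaves); pivot element 4.
Divide row 3 by 4; eliminate column p from the other rows.
Row 2 update in column q: 3 − 1·(1/4) = 11/4.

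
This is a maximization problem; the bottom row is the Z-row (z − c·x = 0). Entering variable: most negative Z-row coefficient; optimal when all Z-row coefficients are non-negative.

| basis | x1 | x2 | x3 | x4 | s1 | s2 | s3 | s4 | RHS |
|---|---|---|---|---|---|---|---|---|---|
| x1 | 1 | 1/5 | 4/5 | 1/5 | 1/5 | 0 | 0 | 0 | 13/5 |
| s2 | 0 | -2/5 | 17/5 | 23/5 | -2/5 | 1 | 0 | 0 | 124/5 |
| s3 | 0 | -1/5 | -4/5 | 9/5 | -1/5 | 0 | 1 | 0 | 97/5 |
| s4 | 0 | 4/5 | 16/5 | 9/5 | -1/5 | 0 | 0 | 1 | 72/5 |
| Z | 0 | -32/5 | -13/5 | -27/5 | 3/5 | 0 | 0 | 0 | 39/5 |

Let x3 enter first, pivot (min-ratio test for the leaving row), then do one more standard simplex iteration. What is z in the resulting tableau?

Ratio test on column x3 — row 1: (13/5)/(4/5) = 13/4; row 2: (124/5)/(17/5) = 124/17; row 3: entry -4/5 ≤ 0; row 4: (72/5)/(16/5) = 9/2. Minimum is 13/4 at row 1 (x1 leaves); pivot element 4/5.
Pivot on row 1; the Z-row RHS becomes 39/5 − (-13/5)·(13/4) = 65/4.
Next entering variable (most negative Z-row entry -23/4): x2.
Ratio test on column x2 — row 1: (13/4)/(1/4) = 13; row 2: entry -5/4 ≤ 0; row 3: entry 0 ≤ 0; row 4: entry 0 ≤ 0. Minimum is 13 at row 1 (x3 leaves); pivot element 1/4.
After the second pivot the Z-row RHS is 65/4 − (-23/4)·13 = 91.

91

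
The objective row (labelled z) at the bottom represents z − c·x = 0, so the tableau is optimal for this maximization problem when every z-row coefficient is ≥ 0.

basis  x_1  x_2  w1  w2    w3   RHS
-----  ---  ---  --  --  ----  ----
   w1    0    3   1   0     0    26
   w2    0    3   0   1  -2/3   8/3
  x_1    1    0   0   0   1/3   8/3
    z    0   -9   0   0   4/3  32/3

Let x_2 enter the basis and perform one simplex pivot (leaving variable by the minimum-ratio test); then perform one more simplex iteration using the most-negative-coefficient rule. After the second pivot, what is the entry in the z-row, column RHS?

24

Ratio test on column x_2 — row 1: 26/3 = 26/3; row 2: (8/3)/3 = 8/9; row 3: entry 0 ≤ 0. Minimum is 8/9 at row 2 (w2 leaves); pivot element 3.
Divide row 2 by 3; eliminate column x_2 from the other rows.
Second iteration: most negative z-row entry is -2/3 in column w3, so w3 enters.
Ratio test on column w3 — row 1: (70/3)/(2/3) = 35; row 2: entry -2/9 ≤ 0; row 3: (8/3)/(1/3) = 8. Minimum is 8 at row 3 (x_1 leaves); pivot element 1/3.
Divide row 3 by 1/3; eliminate column w3 from the other rows.
After both pivots, the entry at the z-row, column RHS is 24.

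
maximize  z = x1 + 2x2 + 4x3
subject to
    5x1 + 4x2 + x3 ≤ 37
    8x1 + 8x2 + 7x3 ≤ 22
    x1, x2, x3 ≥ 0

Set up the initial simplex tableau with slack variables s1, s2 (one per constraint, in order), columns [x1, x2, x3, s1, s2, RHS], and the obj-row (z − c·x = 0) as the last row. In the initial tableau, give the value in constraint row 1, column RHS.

37

The RHS of constraint 1 is b_1 = 37.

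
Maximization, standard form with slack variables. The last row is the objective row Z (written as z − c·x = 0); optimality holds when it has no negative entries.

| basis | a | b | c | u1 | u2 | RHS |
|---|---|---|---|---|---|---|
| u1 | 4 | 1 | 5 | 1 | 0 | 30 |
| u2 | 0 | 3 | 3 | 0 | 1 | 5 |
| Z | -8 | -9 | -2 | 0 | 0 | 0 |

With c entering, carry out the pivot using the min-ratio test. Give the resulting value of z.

10/3

Ratio test on column c — row 1: 30/5 = 6; row 2: 5/3 = 5/3. Minimum is 5/3 at row 2 (u2 leaves); pivot element 3.
Pivot on row 2; the Z-row RHS becomes 0 − (-2)·(5/3) = 10/3.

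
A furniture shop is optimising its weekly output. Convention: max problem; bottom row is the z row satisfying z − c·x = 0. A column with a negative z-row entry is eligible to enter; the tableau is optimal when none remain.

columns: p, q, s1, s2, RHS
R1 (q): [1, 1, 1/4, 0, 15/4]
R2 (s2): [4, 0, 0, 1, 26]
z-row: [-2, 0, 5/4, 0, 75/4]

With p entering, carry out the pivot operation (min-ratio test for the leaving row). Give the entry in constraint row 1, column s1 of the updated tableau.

Ratio test on column p — row 1: (15/4)/1 = 15/4; row 2: 26/4 = 13/2. Minimum is 15/4 at row 1 (q leaves); pivot element 1.
Divide row 1 by 1; eliminate column p from the other rows.
In the new row 1, the s1 entry is the old entry divided by the pivot: (1/4)/1 = 1/4.

1/4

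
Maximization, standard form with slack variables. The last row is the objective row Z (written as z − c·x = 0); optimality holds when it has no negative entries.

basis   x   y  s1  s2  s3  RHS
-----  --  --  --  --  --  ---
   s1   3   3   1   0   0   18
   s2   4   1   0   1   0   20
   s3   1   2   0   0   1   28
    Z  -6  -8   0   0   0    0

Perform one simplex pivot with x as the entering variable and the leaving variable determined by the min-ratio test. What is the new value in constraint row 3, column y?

7/4

Ratio test on column x — row 1: 18/3 = 6; row 2: 20/4 = 5; row 3: 28/1 = 28. Minimum is 5 at row 2 (s2 leaves); pivot element 4.
Divide row 2 by 4; eliminate column x from the other rows.
Row 3 update in column y: 2 − 1·(1/4) = 7/4.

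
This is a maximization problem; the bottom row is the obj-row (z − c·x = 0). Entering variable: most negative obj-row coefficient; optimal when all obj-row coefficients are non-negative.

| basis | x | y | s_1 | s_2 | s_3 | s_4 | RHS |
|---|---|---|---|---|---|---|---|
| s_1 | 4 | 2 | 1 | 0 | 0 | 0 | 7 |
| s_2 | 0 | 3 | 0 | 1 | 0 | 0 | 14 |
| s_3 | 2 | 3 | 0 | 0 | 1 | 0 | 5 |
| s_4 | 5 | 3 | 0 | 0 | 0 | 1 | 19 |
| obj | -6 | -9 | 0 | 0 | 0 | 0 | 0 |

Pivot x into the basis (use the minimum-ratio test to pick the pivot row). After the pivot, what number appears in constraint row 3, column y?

2

Ratio test on column x — row 1: 7/4 = 7/4; row 2: entry 0 ≤ 0; row 3: 5/2 = 5/2; row 4: 19/5 = 19/5. Minimum is 7/4 at row 1 (s_1 leaves); pivot element 4.
Divide row 1 by 4; eliminate column x from the other rows.
Row 3 update in column y: 3 − 2·(1/2) = 2.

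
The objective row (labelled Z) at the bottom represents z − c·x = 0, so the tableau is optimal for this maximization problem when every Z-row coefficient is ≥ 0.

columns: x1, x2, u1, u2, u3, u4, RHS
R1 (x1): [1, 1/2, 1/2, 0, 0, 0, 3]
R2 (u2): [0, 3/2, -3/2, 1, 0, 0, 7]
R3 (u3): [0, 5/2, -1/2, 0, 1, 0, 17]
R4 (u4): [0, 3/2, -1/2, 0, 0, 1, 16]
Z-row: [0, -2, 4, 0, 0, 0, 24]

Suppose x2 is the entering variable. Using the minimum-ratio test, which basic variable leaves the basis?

Column x2 entries and ratios — x1: 3/(1/2) = 6; u2: 7/(3/2) = 14/3; u3: 17/(5/2) = 34/5; u4: 16/(3/2) = 32/3.
Smallest ratio is 14/3 in the row of u2, so u2 leaves.

u2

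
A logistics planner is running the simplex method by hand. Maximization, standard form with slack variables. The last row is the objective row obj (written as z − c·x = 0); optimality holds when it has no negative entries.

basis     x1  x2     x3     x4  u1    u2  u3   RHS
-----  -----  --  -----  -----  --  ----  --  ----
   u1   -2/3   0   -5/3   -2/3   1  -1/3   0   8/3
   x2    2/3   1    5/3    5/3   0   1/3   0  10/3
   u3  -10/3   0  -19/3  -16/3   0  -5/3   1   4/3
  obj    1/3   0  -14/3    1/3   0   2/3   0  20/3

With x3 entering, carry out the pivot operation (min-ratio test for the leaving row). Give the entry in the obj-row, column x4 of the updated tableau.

Ratio test on column x3 — row 1: entry -5/3 ≤ 0; row 2: (10/3)/(5/3) = 2; row 3: entry -19/3 ≤ 0. Minimum is 2 at row 2 (x2 leaves); pivot element 5/3.
Divide row 2 by 5/3; eliminate column x3 from the other rows.
obj-row update in column x4: 1/3 − (-14/3)·1 = 5.

5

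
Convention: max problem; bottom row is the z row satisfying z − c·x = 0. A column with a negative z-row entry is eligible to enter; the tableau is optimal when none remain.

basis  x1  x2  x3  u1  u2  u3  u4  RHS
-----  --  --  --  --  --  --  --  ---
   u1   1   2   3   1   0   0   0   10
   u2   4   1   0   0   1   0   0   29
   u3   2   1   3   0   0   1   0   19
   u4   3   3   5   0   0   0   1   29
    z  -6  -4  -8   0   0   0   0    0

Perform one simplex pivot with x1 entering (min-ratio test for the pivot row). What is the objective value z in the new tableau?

87/2

Ratio test on column x1 — row 1: 10/1 = 10; row 2: 29/4 = 29/4; row 3: 19/2 = 19/2; row 4: 29/3 = 29/3. Minimum is 29/4 at row 2 (u2 leaves); pivot element 4.
Pivot on row 2; the z-row RHS becomes 0 − (-6)·(29/4) = 87/2.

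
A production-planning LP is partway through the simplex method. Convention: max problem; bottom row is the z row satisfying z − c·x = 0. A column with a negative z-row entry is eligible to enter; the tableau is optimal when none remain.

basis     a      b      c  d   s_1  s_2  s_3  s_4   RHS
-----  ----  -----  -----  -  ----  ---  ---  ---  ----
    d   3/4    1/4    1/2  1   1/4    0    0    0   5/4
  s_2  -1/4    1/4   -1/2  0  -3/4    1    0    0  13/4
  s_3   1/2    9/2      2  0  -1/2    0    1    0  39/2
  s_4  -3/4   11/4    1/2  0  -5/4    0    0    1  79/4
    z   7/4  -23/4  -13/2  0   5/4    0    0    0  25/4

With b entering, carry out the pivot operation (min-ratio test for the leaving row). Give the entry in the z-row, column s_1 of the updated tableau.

Ratio test on column b — row 1: (5/4)/(1/4) = 5; row 2: (13/4)/(1/4) = 13; row 3: (39/2)/(9/2) = 13/3; row 4: (79/4)/(11/4) = 79/11. Minimum is 13/3 at row 3 (s_3 leaves); pivot element 9/2.
Divide row 3 by 9/2; eliminate column b from the other rows.
z-row update in column s_1: 5/4 − (-23/4)·(-1/9) = 11/18.

11/18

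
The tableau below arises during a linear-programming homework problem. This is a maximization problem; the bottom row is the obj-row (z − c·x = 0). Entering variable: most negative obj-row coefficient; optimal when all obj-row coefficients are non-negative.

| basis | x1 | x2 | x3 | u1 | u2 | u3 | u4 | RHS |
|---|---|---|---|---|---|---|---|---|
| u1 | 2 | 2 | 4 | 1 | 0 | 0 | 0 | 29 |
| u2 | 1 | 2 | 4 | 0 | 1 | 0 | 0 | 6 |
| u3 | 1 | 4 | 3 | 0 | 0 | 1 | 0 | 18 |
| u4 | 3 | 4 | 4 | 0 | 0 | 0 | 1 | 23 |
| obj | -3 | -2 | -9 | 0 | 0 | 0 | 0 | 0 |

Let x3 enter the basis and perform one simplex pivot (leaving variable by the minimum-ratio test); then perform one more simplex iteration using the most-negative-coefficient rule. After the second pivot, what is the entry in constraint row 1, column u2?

Ratio test on column x3 — row 1: 29/4 = 29/4; row 2: 6/4 = 3/2; row 3: 18/3 = 6; row 4: 23/4 = 23/4. Minimum is 3/2 at row 2 (u2 leaves); pivot element 4.
Divide row 2 by 4; eliminate column x3 from the other rows.
Second iteration: most negative obj-row entry is -3/4 in column x1, so x1 enters.
Ratio test on column x1 — row 1: 23/1 = 23; row 2: (3/2)/(1/4) = 6; row 3: (27/2)/(1/4) = 54; row 4: 17/2 = 17/2. Minimum is 6 at row 2 (x3 leaves); pivot element 1/4.
Divide row 2 by 1/4; eliminate column x1 from the other rows.
After both pivots, the entry at constraint row 1, column u2 is -2.

-2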